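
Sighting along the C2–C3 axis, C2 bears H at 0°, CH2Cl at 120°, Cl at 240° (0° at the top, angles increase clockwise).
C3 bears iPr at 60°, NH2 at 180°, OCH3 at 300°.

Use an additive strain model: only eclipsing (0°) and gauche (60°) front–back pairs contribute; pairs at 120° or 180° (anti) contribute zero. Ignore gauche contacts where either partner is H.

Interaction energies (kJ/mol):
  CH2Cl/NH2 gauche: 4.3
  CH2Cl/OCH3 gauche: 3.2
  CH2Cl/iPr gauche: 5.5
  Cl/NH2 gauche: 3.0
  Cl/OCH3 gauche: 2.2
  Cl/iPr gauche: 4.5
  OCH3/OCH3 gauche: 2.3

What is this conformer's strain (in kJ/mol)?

15.0 kJ/mol

This conformer (staggered): CH2Cl–iPr gauche, CH2Cl–NH2 gauche, Cl–NH2 gauche, Cl–OCH3 gauche; 5.5 + 4.3 + 3.0 + 2.2 = 15.0 kJ/mol.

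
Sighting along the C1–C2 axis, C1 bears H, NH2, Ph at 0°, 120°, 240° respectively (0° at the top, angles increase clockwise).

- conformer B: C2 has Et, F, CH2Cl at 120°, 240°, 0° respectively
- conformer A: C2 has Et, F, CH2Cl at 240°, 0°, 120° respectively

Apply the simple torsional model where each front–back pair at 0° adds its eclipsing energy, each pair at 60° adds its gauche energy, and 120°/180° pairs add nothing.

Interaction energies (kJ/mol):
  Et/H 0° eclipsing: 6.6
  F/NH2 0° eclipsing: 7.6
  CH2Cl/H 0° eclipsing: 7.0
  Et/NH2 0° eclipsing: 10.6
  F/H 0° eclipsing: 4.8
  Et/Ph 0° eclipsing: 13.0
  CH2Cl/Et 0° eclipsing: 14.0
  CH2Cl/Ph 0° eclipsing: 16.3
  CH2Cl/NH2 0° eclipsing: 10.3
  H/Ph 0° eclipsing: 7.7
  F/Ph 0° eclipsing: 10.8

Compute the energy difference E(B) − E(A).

B is eclipsed. H at 0° is eclipsed with CH2Cl at 0° (7.0); NH2 at 120° is eclipsed with Et at 120° (10.6); Ph at 240° is eclipsed with F at 240° (10.8). Total 28.4 kJ/mol.
A is eclipsed. H at 0° is eclipsed with F at 0° (4.8); NH2 at 120° is eclipsed with CH2Cl at 120° (10.3); Ph at 240° is eclipsed with Et at 240° (13.0). Total 28.1 kJ/mol.
E(B) − E(A) = 28.4 − 28.1 = +0.3 kJ/mol.

+0.3 kJ/mol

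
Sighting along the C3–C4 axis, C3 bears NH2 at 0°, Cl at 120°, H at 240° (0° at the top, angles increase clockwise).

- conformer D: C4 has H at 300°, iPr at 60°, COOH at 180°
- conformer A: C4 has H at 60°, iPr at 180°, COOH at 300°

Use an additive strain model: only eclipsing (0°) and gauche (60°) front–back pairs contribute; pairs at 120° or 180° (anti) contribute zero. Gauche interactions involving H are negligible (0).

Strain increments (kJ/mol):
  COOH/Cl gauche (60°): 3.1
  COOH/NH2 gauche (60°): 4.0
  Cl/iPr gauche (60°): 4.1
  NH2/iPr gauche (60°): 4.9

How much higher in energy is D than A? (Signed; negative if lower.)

D is staggered. NH2 at 0° is gauche with iPr at 60° (4.9); Cl at 120° is gauche with iPr at 60° (4.1); Cl at 120° is gauche with COOH at 180° (3.1). Total 12.1 kJ/mol.
A is staggered. NH2 at 0° is gauche with COOH at 300° (4.0); Cl at 120° is gauche with iPr at 180° (4.1). Total 8.1 kJ/mol.
E(D) − E(A) = 12.1 − 8.1 = +4.0 kJ/mol.

+4.0 kJ/mol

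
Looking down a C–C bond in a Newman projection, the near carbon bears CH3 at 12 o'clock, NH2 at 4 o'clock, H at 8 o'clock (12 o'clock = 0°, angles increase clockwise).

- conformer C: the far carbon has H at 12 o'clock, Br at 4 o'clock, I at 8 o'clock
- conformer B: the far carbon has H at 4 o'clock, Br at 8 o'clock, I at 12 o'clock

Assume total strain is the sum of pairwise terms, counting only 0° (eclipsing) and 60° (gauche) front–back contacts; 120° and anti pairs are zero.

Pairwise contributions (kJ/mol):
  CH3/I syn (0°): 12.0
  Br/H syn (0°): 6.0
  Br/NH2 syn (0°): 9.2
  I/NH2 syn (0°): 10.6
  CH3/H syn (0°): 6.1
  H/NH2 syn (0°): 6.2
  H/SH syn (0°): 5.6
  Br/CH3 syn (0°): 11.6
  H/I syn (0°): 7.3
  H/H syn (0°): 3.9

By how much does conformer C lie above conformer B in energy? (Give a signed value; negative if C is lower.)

-1.6 kJ/mol

C is eclipsed. CH3 at 0° is eclipsed with H at 0° (6.1); NH2 at 120° is eclipsed with Br at 120° (9.2); H at 240° is eclipsed with I at 240° (7.3). Total 22.6 kJ/mol.
B is eclipsed. CH3 at 0° is eclipsed with I at 0° (12.0); NH2 at 120° is eclipsed with H at 120° (6.2); H at 240° is eclipsed with Br at 240° (6.0). Total 24.2 kJ/mol.
E(C) − E(B) = 22.6 − 24.2 = -1.6 kJ/mol.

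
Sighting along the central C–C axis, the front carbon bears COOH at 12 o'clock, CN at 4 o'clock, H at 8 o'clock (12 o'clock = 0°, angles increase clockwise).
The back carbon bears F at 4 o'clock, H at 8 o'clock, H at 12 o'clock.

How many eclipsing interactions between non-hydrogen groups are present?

Non-H eclipsing pairs: CN(120°)/F(120°) — 1 interaction.

1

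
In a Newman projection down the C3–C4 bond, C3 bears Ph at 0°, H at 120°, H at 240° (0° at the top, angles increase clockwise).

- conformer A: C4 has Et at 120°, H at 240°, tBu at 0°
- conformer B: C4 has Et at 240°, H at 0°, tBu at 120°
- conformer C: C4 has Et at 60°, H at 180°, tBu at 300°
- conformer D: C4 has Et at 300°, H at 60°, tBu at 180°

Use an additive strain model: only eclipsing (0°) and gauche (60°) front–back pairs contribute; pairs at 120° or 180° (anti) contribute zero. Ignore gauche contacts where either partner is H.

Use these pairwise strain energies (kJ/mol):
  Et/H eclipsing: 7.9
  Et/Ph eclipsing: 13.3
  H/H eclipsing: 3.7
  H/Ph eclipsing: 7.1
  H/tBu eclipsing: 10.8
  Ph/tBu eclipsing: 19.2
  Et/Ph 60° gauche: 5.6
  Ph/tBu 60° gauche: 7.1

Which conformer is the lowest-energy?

A (eclipsed): Ph–tBu eclipsed, H–Et eclipsed, H–H eclipsed; 19.2 + 7.9 + 3.7 = 30.8 kJ/mol.
B (eclipsed): Ph–H eclipsed, H–tBu eclipsed, H–Et eclipsed; 7.1 + 10.8 + 7.9 = 25.8 kJ/mol.
C (staggered): Ph–Et gauche, Ph–tBu gauche; 5.6 + 7.1 = 12.7 kJ/mol.
D (staggered): Ph–Et gauche; 5.6 = 5.6 kJ/mol.
D has the lowest total (5.6 kJ/mol).

D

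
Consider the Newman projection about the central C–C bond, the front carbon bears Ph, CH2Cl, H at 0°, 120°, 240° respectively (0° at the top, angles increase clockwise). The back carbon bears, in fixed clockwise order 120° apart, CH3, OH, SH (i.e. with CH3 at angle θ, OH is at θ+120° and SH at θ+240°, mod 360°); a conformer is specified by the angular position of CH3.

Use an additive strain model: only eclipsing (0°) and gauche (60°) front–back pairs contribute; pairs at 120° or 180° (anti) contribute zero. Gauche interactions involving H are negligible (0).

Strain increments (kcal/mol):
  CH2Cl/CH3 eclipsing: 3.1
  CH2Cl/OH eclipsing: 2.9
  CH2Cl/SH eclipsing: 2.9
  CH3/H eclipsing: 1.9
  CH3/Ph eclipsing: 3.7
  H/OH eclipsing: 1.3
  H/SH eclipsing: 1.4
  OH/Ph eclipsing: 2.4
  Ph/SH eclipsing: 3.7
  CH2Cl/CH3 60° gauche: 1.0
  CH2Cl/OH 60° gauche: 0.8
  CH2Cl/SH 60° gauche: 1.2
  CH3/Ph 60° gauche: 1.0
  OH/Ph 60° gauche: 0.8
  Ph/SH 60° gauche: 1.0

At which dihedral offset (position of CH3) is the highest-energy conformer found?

CH3 at 0° is eclipsed. Ph at 0° is eclipsed with CH3 at 0° (3.7); CH2Cl at 120° is eclipsed with OH at 120° (2.9); H at 240° is eclipsed with SH at 240° (1.4). Total 8.0 kcal/mol.
CH3 at 60° is staggered. Ph at 0° is gauche with CH3 at 60° (1.0); Ph at 0° is gauche with SH at 300° (1.0); CH2Cl at 120° is gauche with CH3 at 60° (1.0); CH2Cl at 120° is gauche with OH at 180° (0.8). Total 3.8 kcal/mol.
CH3 at 120° is eclipsed. Ph at 0° is eclipsed with SH at 0° (3.7); CH2Cl at 120° is eclipsed with CH3 at 120° (3.1); H at 240° is eclipsed with OH at 240° (1.3). Total 8.1 kcal/mol.
CH3 at 180° is staggered. Ph at 0° is gauche with OH at 300° (0.8); Ph at 0° is gauche with SH at 60° (1.0); CH2Cl at 120° is gauche with CH3 at 180° (1.0); CH2Cl at 120° is gauche with SH at 60° (1.2). Total 4.0 kcal/mol.
CH3 at 240° is eclipsed. Ph at 0° is eclipsed with OH at 0° (2.4); CH2Cl at 120° is eclipsed with SH at 120° (2.9); H at 240° is eclipsed with CH3 at 240° (1.9). Total 7.2 kcal/mol.
CH3 at 300° is staggered. Ph at 0° is gauche with CH3 at 300° (1.0); Ph at 0° is gauche with OH at 60° (0.8); CH2Cl at 120° is gauche with OH at 60° (0.8); CH2Cl at 120° is gauche with SH at 180° (1.2). Total 3.8 kcal/mol.
The maximum (8.1 kcal/mol) occurs with CH3 at 120°.

120°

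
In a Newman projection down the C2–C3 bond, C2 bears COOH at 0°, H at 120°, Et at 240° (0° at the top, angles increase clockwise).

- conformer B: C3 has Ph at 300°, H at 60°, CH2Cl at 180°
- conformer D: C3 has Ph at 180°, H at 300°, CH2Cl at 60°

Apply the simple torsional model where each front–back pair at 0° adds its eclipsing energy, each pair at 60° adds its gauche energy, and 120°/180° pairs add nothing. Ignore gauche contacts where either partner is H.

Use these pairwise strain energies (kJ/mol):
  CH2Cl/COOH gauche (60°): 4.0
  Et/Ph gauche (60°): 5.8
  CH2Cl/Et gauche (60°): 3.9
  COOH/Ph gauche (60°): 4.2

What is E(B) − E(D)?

B (staggered): COOH(0°)/Ph(300°) gauche 4.2; Et(240°)/Ph(300°) gauche 5.8; Et(240°)/CH2Cl(180°) gauche 3.9 → 13.9 kJ/mol.
D (staggered): COOH(0°)/CH2Cl(60°) gauche 4.0; Et(240°)/Ph(180°) gauche 5.8 → 9.8 kJ/mol.
E(B) − E(D) = 13.9 − 9.8 = +4.1 kJ/mol.

+4.1 kJ/mol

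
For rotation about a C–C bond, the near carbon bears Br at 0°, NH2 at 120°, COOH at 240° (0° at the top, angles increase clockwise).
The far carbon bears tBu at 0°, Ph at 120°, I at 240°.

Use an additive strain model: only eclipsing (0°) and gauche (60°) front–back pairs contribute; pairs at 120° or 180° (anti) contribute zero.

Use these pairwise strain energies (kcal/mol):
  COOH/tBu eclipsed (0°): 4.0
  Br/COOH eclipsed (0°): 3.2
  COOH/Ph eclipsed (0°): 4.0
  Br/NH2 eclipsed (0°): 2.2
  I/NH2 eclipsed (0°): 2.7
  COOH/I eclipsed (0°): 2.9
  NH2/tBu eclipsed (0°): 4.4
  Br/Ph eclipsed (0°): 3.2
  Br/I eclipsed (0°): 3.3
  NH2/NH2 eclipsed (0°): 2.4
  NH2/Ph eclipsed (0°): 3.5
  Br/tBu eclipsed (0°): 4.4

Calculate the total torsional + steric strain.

This conformer (eclipsed): Br–tBu eclipsed, NH2–Ph eclipsed, COOH–I eclipsed; 4.4 + 3.5 + 2.9 = 10.8 kcal/mol.

10.8 kcal/mol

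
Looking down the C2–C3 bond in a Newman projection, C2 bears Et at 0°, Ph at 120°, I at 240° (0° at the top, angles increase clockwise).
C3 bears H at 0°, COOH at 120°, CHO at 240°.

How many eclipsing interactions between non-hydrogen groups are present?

2

Non-H eclipsing pairs: Ph(120°)/COOH(120°); I(240°)/CHO(240°) — 2 interactions.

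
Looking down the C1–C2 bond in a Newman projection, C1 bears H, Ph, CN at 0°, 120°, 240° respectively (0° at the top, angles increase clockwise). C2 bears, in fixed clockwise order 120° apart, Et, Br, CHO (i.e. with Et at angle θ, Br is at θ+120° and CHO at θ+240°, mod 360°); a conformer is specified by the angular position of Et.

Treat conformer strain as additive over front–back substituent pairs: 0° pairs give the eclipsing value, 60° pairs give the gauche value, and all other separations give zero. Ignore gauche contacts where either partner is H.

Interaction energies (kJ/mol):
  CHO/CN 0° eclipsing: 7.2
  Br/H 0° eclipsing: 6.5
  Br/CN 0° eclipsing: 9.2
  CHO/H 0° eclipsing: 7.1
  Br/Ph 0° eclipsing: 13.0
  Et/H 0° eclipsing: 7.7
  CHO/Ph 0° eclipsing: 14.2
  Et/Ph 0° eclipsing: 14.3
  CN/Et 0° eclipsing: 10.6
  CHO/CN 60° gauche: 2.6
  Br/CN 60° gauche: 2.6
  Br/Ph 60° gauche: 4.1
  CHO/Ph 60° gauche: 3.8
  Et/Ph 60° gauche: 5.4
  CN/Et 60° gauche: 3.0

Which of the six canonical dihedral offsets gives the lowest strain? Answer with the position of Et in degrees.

Et at 0° (eclipsed): H–Et eclipsed, Ph–Br eclipsed, CN–CHO eclipsed; 7.7 + 13.0 + 7.2 = 27.9 kJ/mol.
Et at 60° (staggered): Ph–Et gauche, Ph–Br gauche, CN–Br gauche, CN–CHO gauche; 5.4 + 4.1 + 2.6 + 2.6 = 14.7 kJ/mol.
Et at 120° (eclipsed): H–CHO eclipsed, Ph–Et eclipsed, CN–Br eclipsed; 7.1 + 14.3 + 9.2 = 30.6 kJ/mol.
Et at 180° (staggered): Ph–Et gauche, Ph–CHO gauche, CN–Et gauche, CN–Br gauche; 5.4 + 3.8 + 3.0 + 2.6 = 14.8 kJ/mol.
Et at 240° (eclipsed): H–Br eclipsed, Ph–CHO eclipsed, CN–Et eclipsed; 6.5 + 14.2 + 10.6 = 31.3 kJ/mol.
Et at 300° (staggered): Ph–Br gauche, Ph–CHO gauche, CN–Et gauche, CN–CHO gauche; 4.1 + 3.8 + 3.0 + 2.6 = 13.5 kJ/mol.
The minimum (13.5 kJ/mol) occurs with Et at 300°.

300°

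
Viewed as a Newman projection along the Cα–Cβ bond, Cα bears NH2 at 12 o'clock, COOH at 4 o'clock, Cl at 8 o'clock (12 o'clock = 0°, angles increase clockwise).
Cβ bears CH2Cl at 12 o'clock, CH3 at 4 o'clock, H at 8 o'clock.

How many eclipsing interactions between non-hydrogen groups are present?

2

Non-H eclipsing pairs: NH2(0°)/CH2Cl(0°); COOH(120°)/CH3(120°) — 2 interactions.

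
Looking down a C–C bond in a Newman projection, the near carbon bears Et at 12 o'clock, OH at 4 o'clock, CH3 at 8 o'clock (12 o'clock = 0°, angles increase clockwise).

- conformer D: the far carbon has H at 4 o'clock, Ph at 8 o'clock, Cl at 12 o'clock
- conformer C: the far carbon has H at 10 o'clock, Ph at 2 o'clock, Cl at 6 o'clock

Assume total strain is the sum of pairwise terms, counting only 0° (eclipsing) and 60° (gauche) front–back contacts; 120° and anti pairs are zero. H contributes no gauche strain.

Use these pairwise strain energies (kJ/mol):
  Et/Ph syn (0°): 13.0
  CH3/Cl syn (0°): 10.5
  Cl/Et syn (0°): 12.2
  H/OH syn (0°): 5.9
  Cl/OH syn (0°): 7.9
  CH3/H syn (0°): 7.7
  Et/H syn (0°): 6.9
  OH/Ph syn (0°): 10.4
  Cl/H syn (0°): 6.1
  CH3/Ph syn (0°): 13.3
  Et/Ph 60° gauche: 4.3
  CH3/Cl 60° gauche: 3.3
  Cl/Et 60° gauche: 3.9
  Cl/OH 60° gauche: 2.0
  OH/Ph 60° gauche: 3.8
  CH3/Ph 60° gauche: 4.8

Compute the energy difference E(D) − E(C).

D (eclipsed): Et–Cl eclipsed, OH–H eclipsed, CH3–Ph eclipsed; 12.2 + 5.9 + 13.3 = 31.4 kJ/mol.
C (staggered): Et–Ph gauche, OH–Ph gauche, OH–Cl gauche, CH3–Cl gauche; 4.3 + 3.8 + 2.0 + 3.3 = 13.4 kJ/mol.
E(D) − E(C) = 31.4 − 13.4 = +18.0 kJ/mol.

+18.0 kJ/mol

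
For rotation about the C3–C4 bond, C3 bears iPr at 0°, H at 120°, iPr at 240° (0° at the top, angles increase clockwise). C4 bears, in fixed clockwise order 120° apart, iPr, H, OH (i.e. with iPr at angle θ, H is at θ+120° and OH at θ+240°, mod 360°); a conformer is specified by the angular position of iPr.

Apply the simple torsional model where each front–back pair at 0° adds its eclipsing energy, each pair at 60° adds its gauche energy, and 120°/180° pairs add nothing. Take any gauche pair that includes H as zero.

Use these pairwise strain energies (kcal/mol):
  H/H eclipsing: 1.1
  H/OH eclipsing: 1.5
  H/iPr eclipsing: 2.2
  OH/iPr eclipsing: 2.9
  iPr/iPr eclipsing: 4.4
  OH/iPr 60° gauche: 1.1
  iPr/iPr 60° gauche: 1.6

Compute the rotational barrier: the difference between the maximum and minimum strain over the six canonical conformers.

5.7 kcal/mol

iPr at 0° is eclipsed. iPr at 0° is eclipsed with iPr at 0° (4.4); H at 120° is eclipsed with H at 120° (1.1); iPr at 240° is eclipsed with OH at 240° (2.9). Total 8.4 kcal/mol.
iPr at 60° is staggered. iPr at 0° is gauche with iPr at 60° (1.6); iPr at 0° is gauche with OH at 300° (1.1); iPr at 240° is gauche with OH at 300° (1.1). Total 3.8 kcal/mol.
iPr at 120° is eclipsed. iPr at 0° is eclipsed with OH at 0° (2.9); H at 120° is eclipsed with iPr at 120° (2.2); iPr at 240° is eclipsed with H at 240° (2.2). Total 7.3 kcal/mol.
iPr at 180° is staggered. iPr at 0° is gauche with OH at 60° (1.1); iPr at 240° is gauche with iPr at 180° (1.6). Total 2.7 kcal/mol.
iPr at 240° is eclipsed. iPr at 0° is eclipsed with H at 0° (2.2); H at 120° is eclipsed with OH at 120° (1.5); iPr at 240° is eclipsed with iPr at 240° (4.4). Total 8.1 kcal/mol.
iPr at 300° is staggered. iPr at 0° is gauche with iPr at 300° (1.6); iPr at 240° is gauche with iPr at 300° (1.6); iPr at 240° is gauche with OH at 180° (1.1). Total 4.3 kcal/mol.
Max at 0° (8.4 kcal/mol), min at 180° (2.7 kcal/mol); barrier = 5.7 kcal/mol.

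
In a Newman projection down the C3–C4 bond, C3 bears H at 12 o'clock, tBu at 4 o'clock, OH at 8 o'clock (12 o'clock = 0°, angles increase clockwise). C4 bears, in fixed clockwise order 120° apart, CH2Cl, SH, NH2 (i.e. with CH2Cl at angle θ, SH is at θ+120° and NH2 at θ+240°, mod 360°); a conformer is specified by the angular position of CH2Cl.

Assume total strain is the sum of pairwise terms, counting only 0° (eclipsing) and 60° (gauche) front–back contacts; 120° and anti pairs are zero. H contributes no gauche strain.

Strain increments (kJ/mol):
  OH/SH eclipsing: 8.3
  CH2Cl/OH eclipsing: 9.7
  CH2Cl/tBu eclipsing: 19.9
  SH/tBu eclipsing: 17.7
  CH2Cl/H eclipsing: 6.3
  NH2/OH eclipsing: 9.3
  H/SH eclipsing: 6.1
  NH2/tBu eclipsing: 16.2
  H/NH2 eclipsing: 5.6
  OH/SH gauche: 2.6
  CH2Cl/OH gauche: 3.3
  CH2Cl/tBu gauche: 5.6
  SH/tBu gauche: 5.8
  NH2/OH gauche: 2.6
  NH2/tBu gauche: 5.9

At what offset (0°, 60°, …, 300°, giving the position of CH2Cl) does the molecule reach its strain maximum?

CH2Cl at 0° (eclipsed): H(0°)/CH2Cl(0°) eclipsed 6.3; tBu(120°)/SH(120°) eclipsed 17.7; OH(240°)/NH2(240°) eclipsed 9.3 → 33.3 kJ/mol.
CH2Cl at 60° (staggered): tBu(120°)/CH2Cl(60°) gauche 5.6; tBu(120°)/SH(180°) gauche 5.8; OH(240°)/SH(180°) gauche 2.6; OH(240°)/NH2(300°) gauche 2.6 → 16.6 kJ/mol.
CH2Cl at 120° (eclipsed): H(0°)/NH2(0°) eclipsed 5.6; tBu(120°)/CH2Cl(120°) eclipsed 19.9; OH(240°)/SH(240°) eclipsed 8.3 → 33.8 kJ/mol.
CH2Cl at 180° (staggered): tBu(120°)/CH2Cl(180°) gauche 5.6; tBu(120°)/NH2(60°) gauche 5.9; OH(240°)/CH2Cl(180°) gauche 3.3; OH(240°)/SH(300°) gauche 2.6 → 17.4 kJ/mol.
CH2Cl at 240° (eclipsed): H(0°)/SH(0°) eclipsed 6.1; tBu(120°)/NH2(120°) eclipsed 16.2; OH(240°)/CH2Cl(240°) eclipsed 9.7 → 32.0 kJ/mol.
CH2Cl at 300° (staggered): tBu(120°)/SH(60°) gauche 5.8; tBu(120°)/NH2(180°) gauche 5.9; OH(240°)/CH2Cl(300°) gauche 3.3; OH(240°)/NH2(180°) gauche 2.6 → 17.6 kJ/mol.
The maximum (33.8 kJ/mol) occurs with CH2Cl at 120°.

120°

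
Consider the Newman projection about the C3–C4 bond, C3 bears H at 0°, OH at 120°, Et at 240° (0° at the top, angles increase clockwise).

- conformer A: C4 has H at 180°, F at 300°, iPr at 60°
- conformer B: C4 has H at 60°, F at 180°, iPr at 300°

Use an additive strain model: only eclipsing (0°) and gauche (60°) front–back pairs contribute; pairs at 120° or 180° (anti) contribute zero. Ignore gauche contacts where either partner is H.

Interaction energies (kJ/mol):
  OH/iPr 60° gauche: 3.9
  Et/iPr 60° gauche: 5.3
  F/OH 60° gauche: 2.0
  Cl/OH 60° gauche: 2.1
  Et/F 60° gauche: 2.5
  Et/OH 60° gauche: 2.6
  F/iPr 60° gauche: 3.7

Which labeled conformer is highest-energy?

A (staggered): OH(120°)/iPr(60°) gauche 3.9; Et(240°)/F(300°) gauche 2.5 → 6.4 kJ/mol.
B (staggered): OH(120°)/F(180°) gauche 2.0; Et(240°)/F(180°) gauche 2.5; Et(240°)/iPr(300°) gauche 5.3 → 9.8 kJ/mol.
B has the highest total (9.8 kJ/mol).

B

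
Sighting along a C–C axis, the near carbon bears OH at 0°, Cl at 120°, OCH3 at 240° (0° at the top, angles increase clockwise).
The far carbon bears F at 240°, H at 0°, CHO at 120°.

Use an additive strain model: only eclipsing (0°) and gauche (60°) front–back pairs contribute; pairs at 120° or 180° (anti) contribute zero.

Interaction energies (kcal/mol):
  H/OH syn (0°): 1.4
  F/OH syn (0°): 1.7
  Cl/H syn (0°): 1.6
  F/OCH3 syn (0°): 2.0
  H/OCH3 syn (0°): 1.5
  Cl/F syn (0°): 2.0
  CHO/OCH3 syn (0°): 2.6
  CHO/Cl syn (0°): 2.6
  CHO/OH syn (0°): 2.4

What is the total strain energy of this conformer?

6.0 kcal/mol

This conformer is eclipsed. OH at 0° is eclipsed with H at 0° (1.4); Cl at 120° is eclipsed with CHO at 120° (2.6); OCH3 at 240° is eclipsed with F at 240° (2.0). Total 6.0 kcal/mol.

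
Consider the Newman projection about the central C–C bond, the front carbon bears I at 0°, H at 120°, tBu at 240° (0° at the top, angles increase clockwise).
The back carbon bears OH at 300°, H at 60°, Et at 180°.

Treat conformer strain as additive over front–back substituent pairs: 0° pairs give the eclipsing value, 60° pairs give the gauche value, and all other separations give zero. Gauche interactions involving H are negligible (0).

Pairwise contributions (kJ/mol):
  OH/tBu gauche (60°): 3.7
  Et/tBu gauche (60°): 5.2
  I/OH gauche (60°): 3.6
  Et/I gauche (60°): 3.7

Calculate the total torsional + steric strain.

This conformer (staggered): I(0°)/OH(300°) gauche 3.6; tBu(240°)/OH(300°) gauche 3.7; tBu(240°)/Et(180°) gauche 5.2 → 12.5 kJ/mol.

12.5 kJ/mol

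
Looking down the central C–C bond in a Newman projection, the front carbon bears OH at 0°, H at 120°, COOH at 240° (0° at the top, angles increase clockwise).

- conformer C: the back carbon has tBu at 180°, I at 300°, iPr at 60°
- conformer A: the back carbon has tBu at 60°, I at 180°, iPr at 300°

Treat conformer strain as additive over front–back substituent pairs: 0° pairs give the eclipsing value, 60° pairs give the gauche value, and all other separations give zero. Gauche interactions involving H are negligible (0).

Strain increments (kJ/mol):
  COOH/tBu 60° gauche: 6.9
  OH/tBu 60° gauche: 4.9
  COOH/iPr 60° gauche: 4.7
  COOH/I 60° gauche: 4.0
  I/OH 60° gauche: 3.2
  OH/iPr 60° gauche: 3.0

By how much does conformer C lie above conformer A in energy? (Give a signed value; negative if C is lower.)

C (staggered): OH–I gauche, OH–iPr gauche, COOH–tBu gauche, COOH–I gauche; 3.2 + 3.0 + 6.9 + 4.0 = 17.1 kJ/mol.
A (staggered): OH–tBu gauche, OH–iPr gauche, COOH–I gauche, COOH–iPr gauche; 4.9 + 3.0 + 4.0 + 4.7 = 16.6 kJ/mol.
E(C) − E(A) = 17.1 − 16.6 = +0.5 kJ/mol.

+0.5 kJ/mol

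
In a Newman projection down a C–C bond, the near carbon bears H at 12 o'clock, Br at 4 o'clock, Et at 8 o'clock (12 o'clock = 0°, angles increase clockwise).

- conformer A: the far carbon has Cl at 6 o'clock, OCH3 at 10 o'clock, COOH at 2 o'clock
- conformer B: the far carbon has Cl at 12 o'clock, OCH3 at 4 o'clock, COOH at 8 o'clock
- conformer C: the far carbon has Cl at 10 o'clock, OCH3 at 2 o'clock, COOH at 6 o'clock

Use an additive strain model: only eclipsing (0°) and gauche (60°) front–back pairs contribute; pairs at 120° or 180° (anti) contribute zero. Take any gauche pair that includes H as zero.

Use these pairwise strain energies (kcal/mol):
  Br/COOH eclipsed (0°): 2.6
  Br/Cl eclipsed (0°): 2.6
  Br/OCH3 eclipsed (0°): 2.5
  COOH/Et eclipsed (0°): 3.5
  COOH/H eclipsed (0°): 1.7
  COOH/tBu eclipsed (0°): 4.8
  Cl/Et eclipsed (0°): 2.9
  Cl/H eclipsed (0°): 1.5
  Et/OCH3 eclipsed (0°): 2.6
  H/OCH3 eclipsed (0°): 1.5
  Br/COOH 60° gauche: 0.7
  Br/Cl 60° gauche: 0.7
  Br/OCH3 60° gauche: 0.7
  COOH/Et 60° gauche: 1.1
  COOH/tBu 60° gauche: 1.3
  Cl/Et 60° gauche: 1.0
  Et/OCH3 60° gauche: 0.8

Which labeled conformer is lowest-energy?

A (staggered): Br–Cl gauche, Br–COOH gauche, Et–Cl gauche, Et–OCH3 gauche; 0.7 + 0.7 + 1.0 + 0.8 = 3.2 kcal/mol.
B (eclipsed): H–Cl eclipsed, Br–OCH3 eclipsed, Et–COOH eclipsed; 1.5 + 2.5 + 3.5 = 7.5 kcal/mol.
C (staggered): Br–OCH3 gauche, Br–COOH gauche, Et–Cl gauche, Et–COOH gauche; 0.7 + 0.7 + 1.0 + 1.1 = 3.5 kcal/mol.
A has the lowest total (3.2 kcal/mol).

A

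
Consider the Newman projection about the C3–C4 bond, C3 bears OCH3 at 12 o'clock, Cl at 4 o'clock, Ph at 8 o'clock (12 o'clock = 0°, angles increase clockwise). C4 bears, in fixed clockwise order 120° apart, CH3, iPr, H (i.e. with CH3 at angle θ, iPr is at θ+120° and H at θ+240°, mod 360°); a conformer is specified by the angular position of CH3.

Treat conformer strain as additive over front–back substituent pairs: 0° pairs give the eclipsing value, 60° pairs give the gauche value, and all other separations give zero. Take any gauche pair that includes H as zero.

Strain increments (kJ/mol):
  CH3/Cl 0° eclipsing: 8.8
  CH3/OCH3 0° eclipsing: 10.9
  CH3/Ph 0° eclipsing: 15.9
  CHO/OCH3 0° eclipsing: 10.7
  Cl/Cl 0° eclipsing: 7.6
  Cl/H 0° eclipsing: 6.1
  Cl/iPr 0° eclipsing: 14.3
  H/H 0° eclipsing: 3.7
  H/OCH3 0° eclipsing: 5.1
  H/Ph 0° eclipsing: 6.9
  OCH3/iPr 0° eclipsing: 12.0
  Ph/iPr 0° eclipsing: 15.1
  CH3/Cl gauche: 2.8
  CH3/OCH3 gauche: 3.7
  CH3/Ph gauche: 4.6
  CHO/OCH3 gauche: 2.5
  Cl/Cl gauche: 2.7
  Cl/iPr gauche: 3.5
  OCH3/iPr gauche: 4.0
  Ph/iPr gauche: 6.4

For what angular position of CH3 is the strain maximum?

CH3 at 0° (eclipsed): OCH3(0°)/CH3(0°) eclipsed 10.9; Cl(120°)/iPr(120°) eclipsed 14.3; Ph(240°)/H(240°) eclipsed 6.9 → 32.1 kJ/mol.
CH3 at 60° (staggered): OCH3(0°)/CH3(60°) gauche 3.7; Cl(120°)/CH3(60°) gauche 2.8; Cl(120°)/iPr(180°) gauche 3.5; Ph(240°)/iPr(180°) gauche 6.4 → 16.4 kJ/mol.
CH3 at 120° (eclipsed): OCH3(0°)/H(0°) eclipsed 5.1; Cl(120°)/CH3(120°) eclipsed 8.8; Ph(240°)/iPr(240°) eclipsed 15.1 → 29.0 kJ/mol.
CH3 at 180° (staggered): OCH3(0°)/iPr(300°) gauche 4.0; Cl(120°)/CH3(180°) gauche 2.8; Ph(240°)/CH3(180°) gauche 4.6; Ph(240°)/iPr(300°) gauche 6.4 → 17.8 kJ/mol.
CH3 at 240° (eclipsed): OCH3(0°)/iPr(0°) eclipsed 12.0; Cl(120°)/H(120°) eclipsed 6.1; Ph(240°)/CH3(240°) eclipsed 15.9 → 34.0 kJ/mol.
CH3 at 300° (staggered): OCH3(0°)/CH3(300°) gauche 3.7; OCH3(0°)/iPr(60°) gauche 4.0; Cl(120°)/iPr(60°) gauche 3.5; Ph(240°)/CH3(300°) gauche 4.6 → 15.8 kJ/mol.
The maximum (34.0 kJ/mol) occurs with CH3 at 240°.

240°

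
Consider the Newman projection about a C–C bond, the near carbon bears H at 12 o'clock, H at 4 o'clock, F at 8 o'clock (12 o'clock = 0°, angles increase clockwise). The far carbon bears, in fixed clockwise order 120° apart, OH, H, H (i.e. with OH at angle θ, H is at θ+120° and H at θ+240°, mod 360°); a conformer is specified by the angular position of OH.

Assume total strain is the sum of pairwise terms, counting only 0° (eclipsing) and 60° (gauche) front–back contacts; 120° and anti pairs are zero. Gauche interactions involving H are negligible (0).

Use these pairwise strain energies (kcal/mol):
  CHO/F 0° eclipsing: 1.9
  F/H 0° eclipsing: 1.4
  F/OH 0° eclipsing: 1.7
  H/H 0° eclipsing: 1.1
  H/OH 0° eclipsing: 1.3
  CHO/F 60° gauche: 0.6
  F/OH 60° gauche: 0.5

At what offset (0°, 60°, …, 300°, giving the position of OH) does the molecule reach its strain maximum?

240°

OH at 0° (eclipsed): H(0°)/OH(0°) eclipsed 1.3; H(120°)/H(120°) eclipsed 1.1; F(240°)/H(240°) eclipsed 1.4 → 3.8 kcal/mol.
OH at 60° (staggered): no non-H gauche contacts → 0.0 kcal/mol.
OH at 120° (eclipsed): H(0°)/H(0°) eclipsed 1.1; H(120°)/OH(120°) eclipsed 1.3; F(240°)/H(240°) eclipsed 1.4 → 3.8 kcal/mol.
OH at 180° (staggered): F(240°)/OH(180°) gauche 0.5 → 0.5 kcal/mol.
OH at 240° (eclipsed): H(0°)/H(0°) eclipsed 1.1; H(120°)/H(120°) eclipsed 1.1; F(240°)/OH(240°) eclipsed 1.7 → 3.9 kcal/mol.
OH at 300° (staggered): F(240°)/OH(300°) gauche 0.5 → 0.5 kcal/mol.
The maximum (3.9 kcal/mol) occurs with OH at 240°.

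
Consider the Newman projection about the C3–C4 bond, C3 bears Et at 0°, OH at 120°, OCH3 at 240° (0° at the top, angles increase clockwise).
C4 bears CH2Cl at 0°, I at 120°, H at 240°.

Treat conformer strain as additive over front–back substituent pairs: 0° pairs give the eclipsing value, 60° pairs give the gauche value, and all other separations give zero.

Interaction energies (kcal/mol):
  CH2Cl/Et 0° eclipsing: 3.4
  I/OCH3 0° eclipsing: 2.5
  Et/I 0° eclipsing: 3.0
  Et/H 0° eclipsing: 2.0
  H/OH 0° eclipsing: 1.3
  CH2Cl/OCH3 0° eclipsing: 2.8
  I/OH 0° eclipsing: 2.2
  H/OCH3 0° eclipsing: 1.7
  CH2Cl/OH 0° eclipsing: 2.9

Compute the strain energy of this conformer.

7.3 kcal/mol

This conformer (eclipsed): Et(0°)/CH2Cl(0°) eclipsed 3.4; OH(120°)/I(120°) eclipsed 2.2; OCH3(240°)/H(240°) eclipsed 1.7 → 7.3 kcal/mol.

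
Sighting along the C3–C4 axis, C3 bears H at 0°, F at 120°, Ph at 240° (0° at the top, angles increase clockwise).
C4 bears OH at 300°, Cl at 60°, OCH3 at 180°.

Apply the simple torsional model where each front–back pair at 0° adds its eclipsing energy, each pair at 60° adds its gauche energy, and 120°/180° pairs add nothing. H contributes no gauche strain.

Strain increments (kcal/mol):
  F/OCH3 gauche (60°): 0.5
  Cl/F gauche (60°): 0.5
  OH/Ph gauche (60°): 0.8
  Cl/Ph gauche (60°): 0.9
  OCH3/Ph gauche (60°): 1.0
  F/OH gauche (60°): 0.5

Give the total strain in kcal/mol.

This conformer (staggered): F–Cl gauche, F–OCH3 gauche, Ph–OH gauche, Ph–OCH3 gauche; 0.5 + 0.5 + 0.8 + 1.0 = 2.8 kcal/mol.

2.8 kcal/mol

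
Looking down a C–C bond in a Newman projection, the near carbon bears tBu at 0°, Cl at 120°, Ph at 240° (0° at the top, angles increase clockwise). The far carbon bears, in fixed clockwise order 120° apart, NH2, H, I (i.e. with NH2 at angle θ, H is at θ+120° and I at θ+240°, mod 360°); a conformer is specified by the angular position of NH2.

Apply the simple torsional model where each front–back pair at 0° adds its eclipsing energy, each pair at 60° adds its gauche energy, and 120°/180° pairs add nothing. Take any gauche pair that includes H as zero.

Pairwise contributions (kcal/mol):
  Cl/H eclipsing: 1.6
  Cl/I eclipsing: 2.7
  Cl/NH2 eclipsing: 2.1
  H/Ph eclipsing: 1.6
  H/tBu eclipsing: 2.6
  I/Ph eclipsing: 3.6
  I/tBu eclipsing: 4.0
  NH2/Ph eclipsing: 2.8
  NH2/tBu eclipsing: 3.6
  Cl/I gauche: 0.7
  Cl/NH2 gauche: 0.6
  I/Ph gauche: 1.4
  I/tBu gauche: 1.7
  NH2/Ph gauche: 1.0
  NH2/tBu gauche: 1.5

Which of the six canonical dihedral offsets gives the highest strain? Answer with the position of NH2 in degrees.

0°

NH2 at 0° (eclipsed): tBu–NH2 eclipsed, Cl–H eclipsed, Ph–I eclipsed; 3.6 + 1.6 + 3.6 = 8.8 kcal/mol.
NH2 at 60° (staggered): tBu–NH2 gauche, tBu–I gauche, Cl–NH2 gauche, Ph–I gauche; 1.5 + 1.7 + 0.6 + 1.4 = 5.2 kcal/mol.
NH2 at 120° (eclipsed): tBu–I eclipsed, Cl–NH2 eclipsed, Ph–H eclipsed; 4.0 + 2.1 + 1.6 = 7.7 kcal/mol.
NH2 at 180° (staggered): tBu–I gauche, Cl–NH2 gauche, Cl–I gauche, Ph–NH2 gauche; 1.7 + 0.6 + 0.7 + 1.0 = 4.0 kcal/mol.
NH2 at 240° (eclipsed): tBu–H eclipsed, Cl–I eclipsed, Ph–NH2 eclipsed; 2.6 + 2.7 + 2.8 = 8.1 kcal/mol.
NH2 at 300° (staggered): tBu–NH2 gauche, Cl–I gauche, Ph–NH2 gauche, Ph–I gauche; 1.5 + 0.7 + 1.0 + 1.4 = 4.6 kcal/mol.
The maximum (8.8 kcal/mol) occurs with NH2 at 0°.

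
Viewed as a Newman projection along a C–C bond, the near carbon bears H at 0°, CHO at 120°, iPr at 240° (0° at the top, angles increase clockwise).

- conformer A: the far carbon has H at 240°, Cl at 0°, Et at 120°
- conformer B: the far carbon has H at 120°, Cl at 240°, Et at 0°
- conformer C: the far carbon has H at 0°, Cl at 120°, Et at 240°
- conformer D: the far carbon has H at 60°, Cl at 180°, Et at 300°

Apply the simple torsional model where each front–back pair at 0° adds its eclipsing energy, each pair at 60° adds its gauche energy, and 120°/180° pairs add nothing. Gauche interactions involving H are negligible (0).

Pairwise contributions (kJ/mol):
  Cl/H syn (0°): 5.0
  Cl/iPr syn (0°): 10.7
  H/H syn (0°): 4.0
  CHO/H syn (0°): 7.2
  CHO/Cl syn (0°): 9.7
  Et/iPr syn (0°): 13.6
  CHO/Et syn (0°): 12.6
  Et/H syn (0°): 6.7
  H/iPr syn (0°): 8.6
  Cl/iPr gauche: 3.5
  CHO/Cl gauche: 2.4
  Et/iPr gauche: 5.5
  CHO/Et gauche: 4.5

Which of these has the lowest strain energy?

D

A (eclipsed): H(0°)/Cl(0°) eclipsed 5.0; CHO(120°)/Et(120°) eclipsed 12.6; iPr(240°)/H(240°) eclipsed 8.6 → 26.2 kJ/mol.
B (eclipsed): H(0°)/Et(0°) eclipsed 6.7; CHO(120°)/H(120°) eclipsed 7.2; iPr(240°)/Cl(240°) eclipsed 10.7 → 24.6 kJ/mol.
C (eclipsed): H(0°)/H(0°) eclipsed 4.0; CHO(120°)/Cl(120°) eclipsed 9.7; iPr(240°)/Et(240°) eclipsed 13.6 → 27.3 kJ/mol.
D (staggered): CHO(120°)/Cl(180°) gauche 2.4; iPr(240°)/Cl(180°) gauche 3.5; iPr(240°)/Et(300°) gauche 5.5 → 11.4 kJ/mol.
D has the lowest total (11.4 kJ/mol).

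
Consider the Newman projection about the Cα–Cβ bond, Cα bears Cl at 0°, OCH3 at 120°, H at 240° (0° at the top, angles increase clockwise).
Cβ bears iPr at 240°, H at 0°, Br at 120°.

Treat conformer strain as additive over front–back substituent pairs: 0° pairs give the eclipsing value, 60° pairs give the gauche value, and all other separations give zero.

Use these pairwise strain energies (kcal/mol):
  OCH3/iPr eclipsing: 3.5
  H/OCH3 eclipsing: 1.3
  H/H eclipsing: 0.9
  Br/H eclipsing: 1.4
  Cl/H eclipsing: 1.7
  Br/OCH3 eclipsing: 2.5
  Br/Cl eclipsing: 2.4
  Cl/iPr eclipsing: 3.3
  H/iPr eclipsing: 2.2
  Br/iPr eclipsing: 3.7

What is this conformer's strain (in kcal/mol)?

This conformer (eclipsed): Cl(0°)/H(0°) eclipsed 1.7; OCH3(120°)/Br(120°) eclipsed 2.5; H(240°)/iPr(240°) eclipsed 2.2 → 6.4 kcal/mol.

6.4 kcal/mol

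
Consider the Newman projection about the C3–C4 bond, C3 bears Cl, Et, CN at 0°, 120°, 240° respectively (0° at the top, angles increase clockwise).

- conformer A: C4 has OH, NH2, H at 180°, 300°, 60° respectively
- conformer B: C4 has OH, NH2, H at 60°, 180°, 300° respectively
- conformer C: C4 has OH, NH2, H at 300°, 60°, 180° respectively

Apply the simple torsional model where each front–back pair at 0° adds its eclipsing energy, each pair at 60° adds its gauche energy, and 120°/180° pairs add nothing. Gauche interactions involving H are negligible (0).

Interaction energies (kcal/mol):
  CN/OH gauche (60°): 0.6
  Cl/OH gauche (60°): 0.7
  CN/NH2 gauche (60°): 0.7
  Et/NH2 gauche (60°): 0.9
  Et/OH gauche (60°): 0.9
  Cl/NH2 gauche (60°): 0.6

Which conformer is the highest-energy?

A is staggered. Cl at 0° is gauche with NH2 at 300° (0.6); Et at 120° is gauche with OH at 180° (0.9); CN at 240° is gauche with OH at 180° (0.6); CN at 240° is gauche with NH2 at 300° (0.7). Total 2.8 kcal/mol.
B is staggered. Cl at 0° is gauche with OH at 60° (0.7); Et at 120° is gauche with OH at 60° (0.9); Et at 120° is gauche with NH2 at 180° (0.9); CN at 240° is gauche with NH2 at 180° (0.7). Total 3.2 kcal/mol.
C is staggered. Cl at 0° is gauche with OH at 300° (0.7); Cl at 0° is gauche with NH2 at 60° (0.6); Et at 120° is gauche with NH2 at 60° (0.9); CN at 240° is gauche with OH at 300° (0.6). Total 2.8 kcal/mol.
B has the highest total (3.2 kcal/mol).

B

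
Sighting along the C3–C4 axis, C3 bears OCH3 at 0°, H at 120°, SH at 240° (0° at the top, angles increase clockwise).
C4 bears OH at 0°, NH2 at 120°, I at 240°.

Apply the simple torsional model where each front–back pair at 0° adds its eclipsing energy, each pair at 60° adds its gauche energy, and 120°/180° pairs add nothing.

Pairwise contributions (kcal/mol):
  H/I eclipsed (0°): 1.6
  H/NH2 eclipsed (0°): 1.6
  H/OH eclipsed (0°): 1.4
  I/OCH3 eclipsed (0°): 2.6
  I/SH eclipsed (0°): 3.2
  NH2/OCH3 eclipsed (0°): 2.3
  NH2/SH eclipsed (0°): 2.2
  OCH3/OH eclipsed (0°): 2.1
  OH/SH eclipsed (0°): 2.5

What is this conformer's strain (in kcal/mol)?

6.9 kcal/mol

This conformer (eclipsed): OCH3(0°)/OH(0°) eclipsed 2.1; H(120°)/NH2(120°) eclipsed 1.6; SH(240°)/I(240°) eclipsed 3.2 → 6.9 kcal/mol.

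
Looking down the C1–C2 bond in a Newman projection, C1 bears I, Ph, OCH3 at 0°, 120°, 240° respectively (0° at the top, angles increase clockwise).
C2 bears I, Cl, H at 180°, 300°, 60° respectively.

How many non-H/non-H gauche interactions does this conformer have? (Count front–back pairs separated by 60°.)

Non-H gauche pairs: I(0°)/Cl(300°); Ph(120°)/I(180°); OCH3(240°)/I(180°); OCH3(240°)/Cl(300°) — 4 interactions.

4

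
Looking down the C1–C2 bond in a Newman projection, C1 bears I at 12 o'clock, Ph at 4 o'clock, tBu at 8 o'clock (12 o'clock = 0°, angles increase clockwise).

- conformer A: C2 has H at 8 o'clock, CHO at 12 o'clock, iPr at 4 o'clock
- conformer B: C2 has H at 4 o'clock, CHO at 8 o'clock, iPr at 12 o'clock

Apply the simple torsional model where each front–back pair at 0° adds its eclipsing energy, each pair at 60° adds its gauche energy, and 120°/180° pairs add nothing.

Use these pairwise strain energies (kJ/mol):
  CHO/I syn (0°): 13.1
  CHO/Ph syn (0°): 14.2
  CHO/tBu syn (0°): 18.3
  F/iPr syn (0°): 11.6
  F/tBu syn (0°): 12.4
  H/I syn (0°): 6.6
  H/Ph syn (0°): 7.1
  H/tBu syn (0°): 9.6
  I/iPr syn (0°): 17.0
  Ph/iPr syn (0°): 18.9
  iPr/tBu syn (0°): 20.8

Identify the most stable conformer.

A

A (eclipsed): I(0°)/CHO(0°) eclipsed 13.1; Ph(120°)/iPr(120°) eclipsed 18.9; tBu(240°)/H(240°) eclipsed 9.6 → 41.6 kJ/mol.
B (eclipsed): I(0°)/iPr(0°) eclipsed 17.0; Ph(120°)/H(120°) eclipsed 7.1; tBu(240°)/CHO(240°) eclipsed 18.3 → 42.4 kJ/mol.
A has the lowest total (41.6 kJ/mol).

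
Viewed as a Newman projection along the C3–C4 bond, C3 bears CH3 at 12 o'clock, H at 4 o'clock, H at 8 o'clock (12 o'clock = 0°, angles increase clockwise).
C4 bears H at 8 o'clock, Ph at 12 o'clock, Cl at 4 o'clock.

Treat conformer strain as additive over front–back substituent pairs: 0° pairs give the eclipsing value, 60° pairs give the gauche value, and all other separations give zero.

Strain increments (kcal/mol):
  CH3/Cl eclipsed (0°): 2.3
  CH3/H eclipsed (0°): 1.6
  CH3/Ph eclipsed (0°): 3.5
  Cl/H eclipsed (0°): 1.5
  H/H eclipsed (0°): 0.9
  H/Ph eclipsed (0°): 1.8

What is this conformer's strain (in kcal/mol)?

This conformer (eclipsed): CH3–Ph eclipsed, H–Cl eclipsed, H–H eclipsed; 3.5 + 1.5 + 0.9 = 5.9 kcal/mol.

5.9 kcal/mol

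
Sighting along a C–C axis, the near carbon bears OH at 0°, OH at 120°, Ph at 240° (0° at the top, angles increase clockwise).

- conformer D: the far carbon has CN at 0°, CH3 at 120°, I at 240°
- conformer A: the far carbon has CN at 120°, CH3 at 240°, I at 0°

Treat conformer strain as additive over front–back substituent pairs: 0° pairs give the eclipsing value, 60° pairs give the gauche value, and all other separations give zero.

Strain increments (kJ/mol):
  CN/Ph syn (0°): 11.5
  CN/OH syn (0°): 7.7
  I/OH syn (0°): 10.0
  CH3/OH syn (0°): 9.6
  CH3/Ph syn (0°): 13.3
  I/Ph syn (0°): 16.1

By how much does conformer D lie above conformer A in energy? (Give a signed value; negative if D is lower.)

+2.4 kJ/mol

D (eclipsed): OH(0°)/CN(0°) eclipsed 7.7; OH(120°)/CH3(120°) eclipsed 9.6; Ph(240°)/I(240°) eclipsed 16.1 → 33.4 kJ/mol.
A (eclipsed): OH(0°)/I(0°) eclipsed 10.0; OH(120°)/CN(120°) eclipsed 7.7; Ph(240°)/CH3(240°) eclipsed 13.3 → 31.0 kJ/mol.
E(D) − E(A) = 33.4 − 31.0 = +2.4 kJ/mol.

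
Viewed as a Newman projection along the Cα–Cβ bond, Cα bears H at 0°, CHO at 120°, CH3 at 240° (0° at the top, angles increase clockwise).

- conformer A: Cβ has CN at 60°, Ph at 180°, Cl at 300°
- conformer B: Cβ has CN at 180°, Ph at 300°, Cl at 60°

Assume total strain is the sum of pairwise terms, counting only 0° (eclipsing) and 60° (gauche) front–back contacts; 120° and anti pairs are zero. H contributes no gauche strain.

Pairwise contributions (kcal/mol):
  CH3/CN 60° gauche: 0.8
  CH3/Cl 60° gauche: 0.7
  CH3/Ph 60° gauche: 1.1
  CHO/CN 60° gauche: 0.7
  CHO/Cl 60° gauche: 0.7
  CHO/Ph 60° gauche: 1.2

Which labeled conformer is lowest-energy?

B

A (staggered): CHO–CN gauche, CHO–Ph gauche, CH3–Ph gauche, CH3–Cl gauche; 0.7 + 1.2 + 1.1 + 0.7 = 3.7 kcal/mol.
B (staggered): CHO–CN gauche, CHO–Cl gauche, CH3–CN gauche, CH3–Ph gauche; 0.7 + 0.7 + 0.8 + 1.1 = 3.3 kcal/mol.
B has the lowest total (3.3 kcal/mol).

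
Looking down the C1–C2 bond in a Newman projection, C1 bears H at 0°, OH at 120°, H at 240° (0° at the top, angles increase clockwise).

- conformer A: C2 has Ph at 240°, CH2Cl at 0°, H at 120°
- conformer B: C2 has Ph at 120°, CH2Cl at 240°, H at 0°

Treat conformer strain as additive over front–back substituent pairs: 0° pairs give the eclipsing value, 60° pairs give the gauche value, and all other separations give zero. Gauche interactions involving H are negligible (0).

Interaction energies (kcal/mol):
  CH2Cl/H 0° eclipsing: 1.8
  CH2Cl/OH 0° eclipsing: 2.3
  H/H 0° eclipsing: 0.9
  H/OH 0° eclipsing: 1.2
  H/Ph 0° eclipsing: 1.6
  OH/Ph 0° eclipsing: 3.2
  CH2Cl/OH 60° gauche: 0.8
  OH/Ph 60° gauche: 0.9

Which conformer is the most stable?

A (eclipsed): H(0°)/CH2Cl(0°) eclipsed 1.8; OH(120°)/H(120°) eclipsed 1.2; H(240°)/Ph(240°) eclipsed 1.6 → 4.6 kcal/mol.
B (eclipsed): H(0°)/H(0°) eclipsed 0.9; OH(120°)/Ph(120°) eclipsed 3.2; H(240°)/CH2Cl(240°) eclipsed 1.8 → 5.9 kcal/mol.
A has the lowest total (4.6 kcal/mol).

A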